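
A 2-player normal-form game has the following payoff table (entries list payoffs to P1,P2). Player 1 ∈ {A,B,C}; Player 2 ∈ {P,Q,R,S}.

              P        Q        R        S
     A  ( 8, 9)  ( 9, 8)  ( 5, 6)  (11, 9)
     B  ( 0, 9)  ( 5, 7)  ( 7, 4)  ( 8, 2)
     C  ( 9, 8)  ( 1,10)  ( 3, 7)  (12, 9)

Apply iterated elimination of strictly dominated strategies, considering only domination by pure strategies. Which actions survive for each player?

P2 drop R (P beats it: A:9>6 B:9>4 C:8>7)
P1 drop B (A beats it: P:8>0 Q:9>5 S:11>8)
P1→{A,C} P2→{P,Q,S}

IESDS → P1:{A,C} P2:{P,Q,S}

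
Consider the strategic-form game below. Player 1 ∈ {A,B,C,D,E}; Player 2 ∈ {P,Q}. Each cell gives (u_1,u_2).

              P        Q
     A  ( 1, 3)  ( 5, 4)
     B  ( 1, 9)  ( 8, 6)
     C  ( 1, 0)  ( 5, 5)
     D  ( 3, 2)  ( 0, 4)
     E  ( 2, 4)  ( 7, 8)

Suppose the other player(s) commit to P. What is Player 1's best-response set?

u_1(A vs P) = 1
u_1(B vs P) = 1
u_1(C vs P) = 1
u_1(D vs P) = 3
u_1(E vs P) = 2
max payoff 3 at {D}

BR_1 = {D}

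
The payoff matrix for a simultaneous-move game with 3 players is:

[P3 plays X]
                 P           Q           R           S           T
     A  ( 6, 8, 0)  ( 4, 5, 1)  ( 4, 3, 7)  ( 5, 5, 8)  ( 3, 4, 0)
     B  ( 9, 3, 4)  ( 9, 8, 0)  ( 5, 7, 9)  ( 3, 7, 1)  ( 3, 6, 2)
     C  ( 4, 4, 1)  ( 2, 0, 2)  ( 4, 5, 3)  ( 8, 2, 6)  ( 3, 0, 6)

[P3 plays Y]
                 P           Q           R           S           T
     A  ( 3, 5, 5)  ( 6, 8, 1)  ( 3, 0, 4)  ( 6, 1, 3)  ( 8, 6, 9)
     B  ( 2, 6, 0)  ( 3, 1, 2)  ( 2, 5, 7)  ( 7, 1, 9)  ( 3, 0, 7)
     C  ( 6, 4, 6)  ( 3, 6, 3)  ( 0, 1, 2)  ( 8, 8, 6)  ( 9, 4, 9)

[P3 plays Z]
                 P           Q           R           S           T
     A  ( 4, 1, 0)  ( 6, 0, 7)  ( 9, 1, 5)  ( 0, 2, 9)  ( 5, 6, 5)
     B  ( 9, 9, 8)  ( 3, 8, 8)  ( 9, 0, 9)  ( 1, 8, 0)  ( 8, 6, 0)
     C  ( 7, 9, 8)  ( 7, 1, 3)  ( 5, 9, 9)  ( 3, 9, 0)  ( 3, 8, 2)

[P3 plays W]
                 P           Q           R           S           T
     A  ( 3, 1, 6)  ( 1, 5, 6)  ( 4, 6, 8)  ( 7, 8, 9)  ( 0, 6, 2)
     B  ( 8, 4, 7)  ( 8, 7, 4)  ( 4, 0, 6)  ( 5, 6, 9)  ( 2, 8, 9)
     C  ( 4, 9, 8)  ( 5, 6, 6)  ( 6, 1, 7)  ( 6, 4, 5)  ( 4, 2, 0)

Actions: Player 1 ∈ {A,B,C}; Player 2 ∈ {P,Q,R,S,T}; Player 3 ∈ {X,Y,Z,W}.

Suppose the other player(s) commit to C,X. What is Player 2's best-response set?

u_2(P vs C,X) = 4
u_2(Q vs C,X) = 0
u_2(R vs C,X) = 5
u_2(S vs C,X) = 2
u_2(T vs C,X) = 0
max payoff 5 at {R}

BR_2 = {R}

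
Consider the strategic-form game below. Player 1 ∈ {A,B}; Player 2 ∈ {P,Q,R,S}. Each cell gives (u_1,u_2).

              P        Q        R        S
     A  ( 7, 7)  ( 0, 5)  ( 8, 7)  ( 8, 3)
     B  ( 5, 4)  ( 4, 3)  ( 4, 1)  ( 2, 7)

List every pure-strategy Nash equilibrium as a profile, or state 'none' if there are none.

(A,P): NE
(A,Q): not NE [P1→B gives 4>0; P2→R gives 7>5]
(A,R): NE
(A,S): not NE [P2→R gives 7>3]
(B,P): not NE [P1→A gives 7>5; P2→S gives 7>4]
(B,Q): not NE [P2→S gives 7>3]
(B,R): not NE [P1→A gives 8>4; P2→S gives 7>1]
(B,S): not NE [P1→A gives 8>2]

NE set: (A,P), (A,R)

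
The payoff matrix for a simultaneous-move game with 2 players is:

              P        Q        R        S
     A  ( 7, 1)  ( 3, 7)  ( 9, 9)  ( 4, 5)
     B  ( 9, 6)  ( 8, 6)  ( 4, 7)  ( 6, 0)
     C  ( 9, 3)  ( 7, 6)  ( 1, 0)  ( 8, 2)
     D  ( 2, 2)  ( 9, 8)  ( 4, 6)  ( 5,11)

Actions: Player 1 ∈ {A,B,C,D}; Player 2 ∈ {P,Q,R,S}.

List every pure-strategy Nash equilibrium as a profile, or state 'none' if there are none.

(A,P): not NE [P1→C gives 9>7; P2→R gives 9>1]
(A,Q): not NE [P1→D gives 9>3; P2→R gives 9>7]
(A,R): NE
(A,S): not NE [P1→C gives 8>4; P2→R gives 9>5]
(B,P): not NE [P2→R gives 7>6]
(B,Q): not NE [P1→D gives 9>8; P2→R gives 7>6]
(B,R): not NE [P1→A gives 9>4]
(B,S): not NE [P1→C gives 8>6; P2→R gives 7>0]
(C,P): not NE [P2→Q gives 6>3]
(C,Q): not NE [P1→D gives 9>7]
(C,R): not NE [P1→A gives 9>1; P2→Q gives 6>0]
(C,S): not NE [P2→Q gives 6>2]
(D,P): not NE [P1→C gives 9>2; P2→S gives 11>2]
(D,Q): not NE [P2→S gives 11>8]
(D,R): not NE [P1→A gives 9>4; P2→S gives 11>6]
(D,S): not NE [P1→C gives 8>5]

PSNE = {(A,R)}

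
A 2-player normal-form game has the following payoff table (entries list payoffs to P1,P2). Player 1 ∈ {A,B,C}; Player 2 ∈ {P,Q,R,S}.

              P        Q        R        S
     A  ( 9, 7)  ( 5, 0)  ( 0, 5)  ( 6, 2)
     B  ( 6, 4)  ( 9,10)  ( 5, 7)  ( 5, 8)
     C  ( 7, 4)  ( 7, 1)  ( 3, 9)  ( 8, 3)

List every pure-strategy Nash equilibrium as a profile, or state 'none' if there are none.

NE set: (A,P), (B,Q)

(A,P): NE
(A,Q): not NE [P1→B gives 9>5; P2→P gives 7>0]
(A,R): not NE [P1→B gives 5>0; P2→P gives 7>5]
(A,S): not NE [P1→C gives 8>6; P2→P gives 7>2]
(B,P): not NE [P1→A gives 9>6; P2→Q gives 10>4]
(B,Q): NE
(B,R): not NE [P2→Q gives 10>7]
(B,S): not NE [P1→C gives 8>5; P2→Q gives 10>8]
(C,P): not NE [P1→A gives 9>7; P2→R gives 9>4]
(C,Q): not NE [P1→B gives 9>7; P2→R gives 9>1]
(C,R): not NE [P1→B gives 5>3]
(C,S): not NE [P2→R gives 9>3]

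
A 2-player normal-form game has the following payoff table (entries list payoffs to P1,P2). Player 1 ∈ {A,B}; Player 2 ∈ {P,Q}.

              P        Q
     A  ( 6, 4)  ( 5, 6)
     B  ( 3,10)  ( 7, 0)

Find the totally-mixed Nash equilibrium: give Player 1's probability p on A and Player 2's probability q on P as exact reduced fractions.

P1 indiff ⇒ q·6+(1-q)·5 = q·3+(1-q)·7 ⇒ q(3) = (1-q)(2) ⇒ q = 2/5
P2 indiff ⇒ p·4+(1-p)·10 = p·6+(1-p)·0 ⇒ p(-2) = (1-p)(-10) ⇒ p = 5/6

P1 mixes 5/6 on A; P2 mixes 2/5 on P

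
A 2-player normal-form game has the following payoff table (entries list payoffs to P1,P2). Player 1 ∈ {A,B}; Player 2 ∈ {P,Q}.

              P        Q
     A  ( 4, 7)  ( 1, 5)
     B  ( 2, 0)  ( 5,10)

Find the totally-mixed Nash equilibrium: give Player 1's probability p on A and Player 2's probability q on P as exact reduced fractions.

P1 mixes 5/6 on A; P2 mixes 2/3 on P

P1 indiff ⇒ q·4+(1-q)·1 = q·2+(1-q)·5 ⇒ q(2) = (1-q)(4) ⇒ q = 2/3
P2 indiff ⇒ p·7+(1-p)·0 = p·5+(1-p)·10 ⇒ p(2) = (1-p)(10) ⇒ p = 5/6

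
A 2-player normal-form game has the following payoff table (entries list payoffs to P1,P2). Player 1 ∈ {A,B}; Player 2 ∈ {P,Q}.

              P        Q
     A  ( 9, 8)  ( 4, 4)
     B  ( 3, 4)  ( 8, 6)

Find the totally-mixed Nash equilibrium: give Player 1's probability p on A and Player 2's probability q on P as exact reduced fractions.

P1 indiff ⇒ q·9+(1-q)·4 = q·3+(1-q)·8 ⇒ q(6) = (1-q)(4) ⇒ q = 2/5
P2 indiff ⇒ p·8+(1-p)·4 = p·4+(1-p)·6 ⇒ p(4) = (1-p)(2) ⇒ p = 1/3

p=1/3, q=2/5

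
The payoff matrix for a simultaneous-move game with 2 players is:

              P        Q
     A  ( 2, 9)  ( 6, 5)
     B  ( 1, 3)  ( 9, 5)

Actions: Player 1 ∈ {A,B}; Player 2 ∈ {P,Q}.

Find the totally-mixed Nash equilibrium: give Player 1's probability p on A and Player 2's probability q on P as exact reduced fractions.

p=1/3, q=3/4

P1 indiff ⇒ q·2+(1-q)·6 = q·1+(1-q)·9 ⇒ q(1) = (1-q)(3) ⇒ q = 3/4
P2 indiff ⇒ p·9+(1-p)·3 = p·5+(1-p)·5 ⇒ p(4) = (1-p)(2) ⇒ p = 1/3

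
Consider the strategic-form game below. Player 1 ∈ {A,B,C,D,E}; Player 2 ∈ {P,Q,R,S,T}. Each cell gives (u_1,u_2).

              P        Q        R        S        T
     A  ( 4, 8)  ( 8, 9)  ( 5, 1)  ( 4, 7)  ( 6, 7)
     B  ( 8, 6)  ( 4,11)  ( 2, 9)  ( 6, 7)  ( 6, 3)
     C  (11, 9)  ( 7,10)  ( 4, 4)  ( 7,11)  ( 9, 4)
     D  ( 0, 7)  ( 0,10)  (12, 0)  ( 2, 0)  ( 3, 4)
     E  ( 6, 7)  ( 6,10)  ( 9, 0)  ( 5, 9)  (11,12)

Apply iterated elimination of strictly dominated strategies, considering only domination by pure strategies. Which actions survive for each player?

Survivors P1:{A,C,E} P2:{Q,S,T}

P1 drop B (C beats it: P:11>8 Q:7>4 R:4>2 S:7>6 T:9>6)
P2 drop P (Q beats it: A:9>8 C:10>9 D:10>7 E:10>7)
P2 drop R (Q beats it: A:9>1 C:10>4 D:10>0 E:10>0)
P1 drop D (A beats it: Q:8>0 S:4>2 T:6>3)
P1→{A,C,E} P2→{Q,S,T}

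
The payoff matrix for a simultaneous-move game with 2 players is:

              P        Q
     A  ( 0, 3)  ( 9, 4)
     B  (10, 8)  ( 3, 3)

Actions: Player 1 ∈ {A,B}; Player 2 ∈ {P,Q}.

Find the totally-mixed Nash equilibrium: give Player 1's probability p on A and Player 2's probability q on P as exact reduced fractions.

P1 indiff ⇒ q·0+(1-q)·9 = q·10+(1-q)·3 ⇒ q(-10) = (1-q)(-6) ⇒ q = 3/8
P2 indiff ⇒ p·3+(1-p)·8 = p·4+(1-p)·3 ⇒ p(-1) = (1-p)(-5) ⇒ p = 5/6

p=5/6, q=3/8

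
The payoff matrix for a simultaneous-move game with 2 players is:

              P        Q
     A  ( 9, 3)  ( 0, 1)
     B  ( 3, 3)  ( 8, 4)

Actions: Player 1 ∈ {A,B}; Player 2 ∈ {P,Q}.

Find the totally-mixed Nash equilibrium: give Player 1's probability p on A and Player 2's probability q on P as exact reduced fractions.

p=1/3, q=4/7

P1 indiff ⇒ q·9+(1-q)·0 = q·3+(1-q)·8 ⇒ q(6) = (1-q)(8) ⇒ q = 4/7
P2 indiff ⇒ p·3+(1-p)·3 = p·1+(1-p)·4 ⇒ p(2) = (1-p)(1) ⇒ p = 1/3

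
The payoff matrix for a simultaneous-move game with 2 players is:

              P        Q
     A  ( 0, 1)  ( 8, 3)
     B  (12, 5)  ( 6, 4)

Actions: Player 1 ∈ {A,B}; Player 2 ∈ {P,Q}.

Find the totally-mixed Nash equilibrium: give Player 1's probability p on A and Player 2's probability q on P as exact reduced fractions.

p=1/3, q=1/7

P1 indiff ⇒ q·0+(1-q)·8 = q·12+(1-q)·6 ⇒ q(-12) = (1-q)(-2) ⇒ q = 1/7
P2 indiff ⇒ p·1+(1-p)·5 = p·3+(1-p)·4 ⇒ p(-2) = (1-p)(-1) ⇒ p = 1/3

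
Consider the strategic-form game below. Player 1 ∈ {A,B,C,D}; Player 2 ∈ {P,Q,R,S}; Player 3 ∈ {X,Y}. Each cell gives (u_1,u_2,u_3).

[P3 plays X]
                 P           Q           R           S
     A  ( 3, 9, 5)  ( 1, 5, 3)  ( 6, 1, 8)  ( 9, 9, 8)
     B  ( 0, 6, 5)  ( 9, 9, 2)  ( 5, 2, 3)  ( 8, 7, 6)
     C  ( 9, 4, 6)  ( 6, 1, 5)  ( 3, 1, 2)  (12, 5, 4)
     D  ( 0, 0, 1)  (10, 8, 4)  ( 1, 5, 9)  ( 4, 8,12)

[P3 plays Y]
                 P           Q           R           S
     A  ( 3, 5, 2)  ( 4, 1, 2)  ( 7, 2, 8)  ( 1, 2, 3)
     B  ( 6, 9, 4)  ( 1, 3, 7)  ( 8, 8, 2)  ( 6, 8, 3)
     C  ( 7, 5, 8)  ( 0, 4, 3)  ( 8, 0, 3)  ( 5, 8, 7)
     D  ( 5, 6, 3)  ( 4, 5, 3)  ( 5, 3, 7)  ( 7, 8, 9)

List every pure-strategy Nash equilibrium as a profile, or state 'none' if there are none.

(A,P,X): not NE [P1→C gives 9>3]
(A,P,Y): not NE [P1→C gives 7>3; P3→X gives 5>2]
(A,Q,X): not NE [P1→D gives 10>1; P2→S gives 9>5]
(A,Q,Y): not NE [P2→P gives 5>1; P3→X gives 3>2]
(A,R,X): not NE [P2→S gives 9>1]
(A,R,Y): not NE [P1→C gives 8>7; P2→P gives 5>2]
(A,S,X): not NE [P1→C gives 12>9]
(A,S,Y): not NE [P1→D gives 7>1; P2→P gives 5>2; P3→X gives 8>3]
(B,P,X): not NE [P1→C gives 9>0; P2→Q gives 9>6]
(B,P,Y): not NE [P1→C gives 7>6; P3→X gives 5>4]
(B,Q,X): not NE [P1→D gives 10>9; P3→Y gives 7>2]
(B,Q,Y): not NE [P1→D gives 4>1; P2→P gives 9>3]
(B,R,X): not NE [P1→A gives 6>5; P2→Q gives 9>2]
(B,R,Y): not NE [P2→P gives 9>8; P3→X gives 3>2]
(B,S,X): not NE [P1→C gives 12>8; P2→Q gives 9>7]
(B,S,Y): not NE [P1→D gives 7>6; P2→P gives 9>8; P3→X gives 6>3]
(C,P,X): not NE [P2→S gives 5>4; P3→Y gives 8>6]
(C,P,Y): not NE [P2→S gives 8>5]
(C,Q,X): not NE [P1→D gives 10>6; P2→S gives 5>1]
(C,Q,Y): not NE [P1→D gives 4>0; P2→S gives 8>4; P3→X gives 5>3]
(C,R,X): not NE [P1→A gives 6>3; P2→S gives 5>1; P3→Y gives 3>2]
(C,R,Y): not NE [P2→S gives 8>0]
(C,S,X): not NE [P3→Y gives 7>4]
(C,S,Y): not NE [P1→D gives 7>5]
(D,P,X): not NE [P1→C gives 9>0; P2→S gives 8>0; P3→Y gives 3>1]
(D,P,Y): not NE [P1→C gives 7>5; P2→S gives 8>6]
(D,Q,X): NE
(D,Q,Y): not NE [P2→S gives 8>5; P3→X gives 4>3]
(D,R,X): not NE [P1→A gives 6>1; P2→S gives 8>5]
(D,R,Y): not NE [P1→C gives 8>5; P2→S gives 8>3; P3→X gives 9>7]
(D,S,X): not NE [P1→C gives 12>4]
(D,S,Y): not NE [P3→X gives 12>9]

PSNE = {(D,Q,X)}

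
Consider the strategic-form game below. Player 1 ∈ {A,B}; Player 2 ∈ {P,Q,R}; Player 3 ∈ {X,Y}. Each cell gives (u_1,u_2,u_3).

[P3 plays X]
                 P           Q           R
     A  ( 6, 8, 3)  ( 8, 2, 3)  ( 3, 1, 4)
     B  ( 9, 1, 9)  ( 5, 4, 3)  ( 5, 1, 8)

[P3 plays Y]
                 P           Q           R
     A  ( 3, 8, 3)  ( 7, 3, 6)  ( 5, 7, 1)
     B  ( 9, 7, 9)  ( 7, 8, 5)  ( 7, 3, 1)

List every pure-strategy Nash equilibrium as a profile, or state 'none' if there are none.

Nash profiles: (B,Q,Y)

(A,P,X): not NE [P1→B gives 9>6]
(A,P,Y): not NE [P1→B gives 9>3]
(A,Q,X): not NE [P2→P gives 8>2; P3→Y gives 6>3]
(A,Q,Y): not NE [P2→P gives 8>3]
(A,R,X): not NE [P1→B gives 5>3; P2→P gives 8>1]
(A,R,Y): not NE [P1→B gives 7>5; P2→P gives 8>7; P3→X gives 4>1]
(B,P,X): not NE [P2→Q gives 4>1]
(B,P,Y): not NE [P2→Q gives 8>7]
(B,Q,X): not NE [P1→A gives 8>5; P3→Y gives 5>3]
(B,Q,Y): NE
(B,R,X): not NE [P2→Q gives 4>1]
(B,R,Y): not NE [P2→Q gives 8>3; P3→X gives 8>1]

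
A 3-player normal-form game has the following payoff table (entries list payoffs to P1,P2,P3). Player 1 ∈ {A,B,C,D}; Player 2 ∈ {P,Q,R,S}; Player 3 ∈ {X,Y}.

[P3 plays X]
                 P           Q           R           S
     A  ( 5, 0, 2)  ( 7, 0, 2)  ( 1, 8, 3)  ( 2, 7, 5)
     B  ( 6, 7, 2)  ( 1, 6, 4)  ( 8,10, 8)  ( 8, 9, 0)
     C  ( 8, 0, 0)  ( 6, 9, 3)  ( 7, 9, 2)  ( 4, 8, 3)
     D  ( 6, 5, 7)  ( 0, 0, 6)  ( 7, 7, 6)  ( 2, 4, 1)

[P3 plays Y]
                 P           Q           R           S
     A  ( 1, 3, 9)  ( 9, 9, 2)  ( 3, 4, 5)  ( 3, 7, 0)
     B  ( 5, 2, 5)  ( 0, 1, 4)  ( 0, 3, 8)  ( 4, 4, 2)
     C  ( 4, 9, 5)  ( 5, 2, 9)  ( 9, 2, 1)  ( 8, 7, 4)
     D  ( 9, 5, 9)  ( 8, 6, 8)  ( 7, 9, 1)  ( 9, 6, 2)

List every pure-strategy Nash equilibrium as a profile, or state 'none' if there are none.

PSNE = {(A,Q,Y), (B,R,X)}

(A,P,X): not NE [P1→C gives 8>5; P2→R gives 8>0; P3→Y gives 9>2]
(A,P,Y): not NE [P1→D gives 9>1; P2→Q gives 9>3]
(A,Q,X): not NE [P2→R gives 8>0]
(A,Q,Y): NE
(A,R,X): not NE [P1→B gives 8>1; P3→Y gives 5>3]
(A,R,Y): not NE [P1→C gives 9>3; P2→Q gives 9>4]
(A,S,X): not NE [P1→B gives 8>2; P2→R gives 8>7]
(A,S,Y): not NE [P1→D gives 9>3; P2→Q gives 9>7; P3→X gives 5>0]
(B,P,X): not NE [P1→C gives 8>6; P2→R gives 10>7; P3→Y gives 5>2]
(B,P,Y): not NE [P1→D gives 9>5; P2→S gives 4>2]
(B,Q,X): not NE [P1→A gives 7>1; P2→R gives 10>6]
(B,Q,Y): not NE [P1→A gives 9>0; P2→S gives 4>1]
(B,R,X): NE
(B,R,Y): not NE [P1→C gives 9>0; P2→S gives 4>3]
(B,S,X): not NE [P2→R gives 10>9; P3→Y gives 2>0]
(B,S,Y): not NE [P1→D gives 9>4]
(C,P,X): not NE [P2→R gives 9>0; P3→Y gives 5>0]
(C,P,Y): not NE [P1→D gives 9>4]
(C,Q,X): not NE [P1→A gives 7>6; P3→Y gives 9>3]
(C,Q,Y): not NE [P1→A gives 9>5; P2→P gives 9>2]
(C,R,X): not NE [P1→B gives 8>7]
(C,R,Y): not NE [P2→P gives 9>2; P3→X gives 2>1]
(C,S,X): not NE [P1→B gives 8>4; P2→R gives 9>8; P3→Y gives 4>3]
(C,S,Y): not NE [P1→D gives 9>8; P2→P gives 9>7]
(D,P,X): not NE [P1→C gives 8>6; P2→R gives 7>5; P3→Y gives 9>7]
(D,P,Y): not NE [P2→R gives 9>5]
(D,Q,X): not NE [P1→A gives 7>0; P2→R gives 7>0; P3→Y gives 8>6]
(D,Q,Y): not NE [P1→A gives 9>8; P2→R gives 9>6]
(D,R,X): not NE [P1→B gives 8>7]
(D,R,Y): not NE [P1→C gives 9>7; P3→X gives 6>1]
(D,S,X): not NE [P1→B gives 8>2; P2→R gives 7>4; P3→Y gives 2>1]
(D,S,Y): not NE [P2→R gives 9>6]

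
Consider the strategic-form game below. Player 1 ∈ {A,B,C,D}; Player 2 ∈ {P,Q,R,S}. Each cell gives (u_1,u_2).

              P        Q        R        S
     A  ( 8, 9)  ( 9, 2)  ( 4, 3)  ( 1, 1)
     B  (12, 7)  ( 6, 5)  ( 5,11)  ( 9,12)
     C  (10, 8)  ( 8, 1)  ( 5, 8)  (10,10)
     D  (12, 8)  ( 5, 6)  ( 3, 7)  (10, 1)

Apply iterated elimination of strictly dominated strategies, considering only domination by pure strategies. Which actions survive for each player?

P2 drop Q (P beats it: A:9>2 B:7>5 C:8>1 D:8>6)
P1 drop A (B beats it: P:12>8 R:5>4 S:9>1)
P1→{B,C,D} P2→{P,R,S}

Remaining: P1:{B,C,D} P2:{P,R,S}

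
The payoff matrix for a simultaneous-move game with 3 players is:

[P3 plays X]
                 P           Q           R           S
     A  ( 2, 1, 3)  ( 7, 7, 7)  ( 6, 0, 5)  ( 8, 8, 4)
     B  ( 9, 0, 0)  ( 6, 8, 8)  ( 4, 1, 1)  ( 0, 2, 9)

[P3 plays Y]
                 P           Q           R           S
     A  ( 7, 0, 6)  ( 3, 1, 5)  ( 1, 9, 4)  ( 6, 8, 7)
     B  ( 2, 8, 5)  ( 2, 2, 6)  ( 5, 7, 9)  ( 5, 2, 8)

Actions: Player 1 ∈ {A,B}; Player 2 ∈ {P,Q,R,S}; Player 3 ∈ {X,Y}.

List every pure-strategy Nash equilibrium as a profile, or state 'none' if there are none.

Equilibria: none

(A,P,X): not NE [P1→B gives 9>2; P2→S gives 8>1; P3→Y gives 6>3]
(A,P,Y): not NE [P2→R gives 9>0]
(A,Q,X): not NE [P2→S gives 8>7]
(A,Q,Y): not NE [P2→R gives 9>1; P3→X gives 7>5]
(A,R,X): not NE [P2→S gives 8>0]
(A,R,Y): not NE [P1→B gives 5>1; P3→X gives 5>4]
(A,S,X): not NE [P3→Y gives 7>4]
(A,S,Y): not NE [P2→R gives 9>8]
(B,P,X): not NE [P2→Q gives 8>0; P3→Y gives 5>0]
(B,P,Y): not NE [P1→A gives 7>2]
(B,Q,X): not NE [P1→A gives 7>6]
(B,Q,Y): not NE [P1→A gives 3>2; P2→P gives 8>2; P3→X gives 8>6]
(B,R,X): not NE [P1→A gives 6>4; P2→Q gives 8>1; P3→Y gives 9>1]
(B,R,Y): not NE [P2→P gives 8>7]
(B,S,X): not NE [P1→A gives 8>0; P2→Q gives 8>2]
(B,S,Y): not NE [P1→A gives 6>5; P2→P gives 8>2; P3→X gives 9>8]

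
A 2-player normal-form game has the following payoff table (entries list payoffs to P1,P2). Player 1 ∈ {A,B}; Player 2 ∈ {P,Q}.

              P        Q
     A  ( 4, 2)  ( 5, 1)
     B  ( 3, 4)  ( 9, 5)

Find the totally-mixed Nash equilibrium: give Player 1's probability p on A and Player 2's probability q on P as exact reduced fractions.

P1 indiff ⇒ q·4+(1-q)·5 = q·3+(1-q)·9 ⇒ q(1) = (1-q)(4) ⇒ q = 4/5
P2 indiff ⇒ p·2+(1-p)·4 = p·1+(1-p)·5 ⇒ p(1) = (1-p)(1) ⇒ p = 1/2

P1 mixes 1/2 on A; P2 mixes 4/5 on P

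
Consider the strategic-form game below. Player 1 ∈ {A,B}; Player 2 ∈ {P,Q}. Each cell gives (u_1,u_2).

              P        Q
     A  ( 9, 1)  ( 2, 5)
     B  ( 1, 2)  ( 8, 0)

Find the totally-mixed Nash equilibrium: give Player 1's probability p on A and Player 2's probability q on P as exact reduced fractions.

P1 indiff ⇒ q·9+(1-q)·2 = q·1+(1-q)·8 ⇒ q(8) = (1-q)(6) ⇒ q = 3/7
P2 indiff ⇒ p·1+(1-p)·2 = p·5+(1-p)·0 ⇒ p(-4) = (1-p)(-2) ⇒ p = 1/3

p=1/3, q=3/7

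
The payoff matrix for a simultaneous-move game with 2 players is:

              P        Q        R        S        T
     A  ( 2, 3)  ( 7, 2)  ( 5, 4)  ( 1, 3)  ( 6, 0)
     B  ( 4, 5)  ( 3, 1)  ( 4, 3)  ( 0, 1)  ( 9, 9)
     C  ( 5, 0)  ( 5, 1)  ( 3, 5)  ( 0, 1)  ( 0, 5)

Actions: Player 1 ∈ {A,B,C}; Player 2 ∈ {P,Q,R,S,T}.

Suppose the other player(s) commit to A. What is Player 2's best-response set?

u_2(P vs A) = 3
u_2(Q vs A) = 2
u_2(R vs A) = 4
u_2(S vs A) = 3
u_2(T vs A) = 0
max payoff 4 at {R}

P2 best: {R}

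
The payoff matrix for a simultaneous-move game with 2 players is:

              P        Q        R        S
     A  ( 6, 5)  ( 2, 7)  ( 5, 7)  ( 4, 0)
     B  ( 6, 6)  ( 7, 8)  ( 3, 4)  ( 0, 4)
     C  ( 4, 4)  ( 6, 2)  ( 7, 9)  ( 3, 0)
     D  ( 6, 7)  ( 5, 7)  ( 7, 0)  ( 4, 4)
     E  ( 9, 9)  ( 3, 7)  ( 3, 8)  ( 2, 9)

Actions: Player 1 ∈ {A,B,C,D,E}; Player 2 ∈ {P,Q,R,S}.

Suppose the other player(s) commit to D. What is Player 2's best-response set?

BR_2 = {P,Q}

u_2(P vs D) = 7
u_2(Q vs D) = 7
u_2(R vs D) = 0
u_2(S vs D) = 4
max payoff 7 at {P,Q}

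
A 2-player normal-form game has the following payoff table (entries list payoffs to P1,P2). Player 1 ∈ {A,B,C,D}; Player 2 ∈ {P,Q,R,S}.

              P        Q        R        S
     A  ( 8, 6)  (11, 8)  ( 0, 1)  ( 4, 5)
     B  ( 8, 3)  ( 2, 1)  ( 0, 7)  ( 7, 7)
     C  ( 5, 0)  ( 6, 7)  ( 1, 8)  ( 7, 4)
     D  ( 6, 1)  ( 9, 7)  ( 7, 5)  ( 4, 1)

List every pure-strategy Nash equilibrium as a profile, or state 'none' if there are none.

(A,P): not NE [P2→Q gives 8>6]
(A,Q): NE
(A,R): not NE [P1→D gives 7>0; P2→Q gives 8>1]
(A,S): not NE [P1→C gives 7>4; P2→Q gives 8>5]
(B,P): not NE [P2→S gives 7>3]
(B,Q): not NE [P1→A gives 11>2; P2→S gives 7>1]
(B,R): not NE [P1→D gives 7>0]
(B,S): NE
(C,P): not NE [P1→B gives 8>5; P2→R gives 8>0]
(C,Q): not NE [P1→A gives 11>6; P2→R gives 8>7]
(C,R): not NE [P1→D gives 7>1]
(C,S): not NE [P2→R gives 8>4]
(D,P): not NE [P1→B gives 8>6; P2→Q gives 7>1]
(D,Q): not NE [P1→A gives 11>9]
(D,R): not NE [P2→Q gives 7>5]
(D,S): not NE [P1→C gives 7>4; P2→Q gives 7>1]

NE set: (A,Q), (B,S)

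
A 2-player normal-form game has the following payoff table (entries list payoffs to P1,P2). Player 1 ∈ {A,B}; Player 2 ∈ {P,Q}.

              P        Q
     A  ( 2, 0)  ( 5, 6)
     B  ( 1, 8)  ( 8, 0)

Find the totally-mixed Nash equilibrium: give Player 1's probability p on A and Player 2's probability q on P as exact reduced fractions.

P1 indiff ⇒ q·2+(1-q)·5 = q·1+(1-q)·8 ⇒ q(1) = (1-q)(3) ⇒ q = 3/4
P2 indiff ⇒ p·0+(1-p)·8 = p·6+(1-p)·0 ⇒ p(-6) = (1-p)(-8) ⇒ p = 4/7

(p,q) = (4/7, 3/4)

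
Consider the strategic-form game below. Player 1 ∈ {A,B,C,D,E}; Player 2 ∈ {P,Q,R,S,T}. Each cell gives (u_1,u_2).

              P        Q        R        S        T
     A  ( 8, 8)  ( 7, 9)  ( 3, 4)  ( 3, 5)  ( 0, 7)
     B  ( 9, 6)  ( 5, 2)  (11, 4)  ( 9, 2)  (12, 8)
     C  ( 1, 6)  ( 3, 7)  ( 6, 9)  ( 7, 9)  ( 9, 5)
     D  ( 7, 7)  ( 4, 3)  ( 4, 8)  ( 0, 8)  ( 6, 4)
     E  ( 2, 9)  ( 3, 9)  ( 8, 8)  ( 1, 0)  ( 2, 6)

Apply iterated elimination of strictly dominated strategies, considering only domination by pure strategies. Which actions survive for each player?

IESDS → P1:{A,B} P2:{P,Q,T}

P1 drop C (B beats it: P:9>1 Q:5>3 R:11>6 S:9>7 T:12>9)
P1 drop D (B beats it: P:9>7 Q:5>4 R:11>4 S:9>0 T:12>6)
P1 drop E (B beats it: P:9>2 Q:5>3 R:11>8 S:9>1 T:12>2)
P2 drop R (P beats it: A:8>4 B:6>4)
P2 drop S (P beats it: A:8>5 B:6>2)
P1→{A,B} P2→{P,Q,T}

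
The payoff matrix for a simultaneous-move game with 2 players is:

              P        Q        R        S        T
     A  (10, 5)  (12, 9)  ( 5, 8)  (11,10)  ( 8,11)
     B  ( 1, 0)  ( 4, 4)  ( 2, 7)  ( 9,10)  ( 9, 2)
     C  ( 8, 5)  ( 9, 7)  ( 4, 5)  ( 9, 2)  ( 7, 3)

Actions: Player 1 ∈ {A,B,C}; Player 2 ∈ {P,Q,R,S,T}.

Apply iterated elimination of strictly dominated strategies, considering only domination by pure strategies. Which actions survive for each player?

P1 drop C (A beats it: P:10>8 Q:12>9 R:5>4 S:11>9 T:8>7)
P2 drop P (Q beats it: A:9>5 B:4>0)
P2 drop Q (S beats it: A:10>9 B:10>4)
P2 drop R (S beats it: A:10>8 B:10>7)
P1→{A,B} P2→{S,T}

Remaining: P1:{A,B} P2:{S,T}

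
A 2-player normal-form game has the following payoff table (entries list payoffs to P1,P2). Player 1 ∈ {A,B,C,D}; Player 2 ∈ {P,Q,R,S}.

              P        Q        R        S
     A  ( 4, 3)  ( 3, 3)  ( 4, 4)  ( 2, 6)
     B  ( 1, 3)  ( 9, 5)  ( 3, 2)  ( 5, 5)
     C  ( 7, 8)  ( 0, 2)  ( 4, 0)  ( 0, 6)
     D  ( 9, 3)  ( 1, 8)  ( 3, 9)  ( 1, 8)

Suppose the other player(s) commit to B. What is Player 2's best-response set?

u_2(P vs B) = 3
u_2(Q vs B) = 5
u_2(R vs B) = 2
u_2(S vs B) = 5
max payoff 5 at {Q,S}

BR_2 = {Q,S}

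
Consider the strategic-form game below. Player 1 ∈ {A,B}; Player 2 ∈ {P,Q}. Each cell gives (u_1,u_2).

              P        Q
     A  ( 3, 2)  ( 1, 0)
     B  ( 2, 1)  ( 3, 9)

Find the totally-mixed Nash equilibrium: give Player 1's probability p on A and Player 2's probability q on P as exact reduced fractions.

P1 indiff ⇒ q·3+(1-q)·1 = q·2+(1-q)·3 ⇒ q(1) = (1-q)(2) ⇒ q = 2/3
P2 indiff ⇒ p·2+(1-p)·1 = p·0+(1-p)·9 ⇒ p(2) = (1-p)(8) ⇒ p = 4/5

(p,q) = (4/5, 2/3)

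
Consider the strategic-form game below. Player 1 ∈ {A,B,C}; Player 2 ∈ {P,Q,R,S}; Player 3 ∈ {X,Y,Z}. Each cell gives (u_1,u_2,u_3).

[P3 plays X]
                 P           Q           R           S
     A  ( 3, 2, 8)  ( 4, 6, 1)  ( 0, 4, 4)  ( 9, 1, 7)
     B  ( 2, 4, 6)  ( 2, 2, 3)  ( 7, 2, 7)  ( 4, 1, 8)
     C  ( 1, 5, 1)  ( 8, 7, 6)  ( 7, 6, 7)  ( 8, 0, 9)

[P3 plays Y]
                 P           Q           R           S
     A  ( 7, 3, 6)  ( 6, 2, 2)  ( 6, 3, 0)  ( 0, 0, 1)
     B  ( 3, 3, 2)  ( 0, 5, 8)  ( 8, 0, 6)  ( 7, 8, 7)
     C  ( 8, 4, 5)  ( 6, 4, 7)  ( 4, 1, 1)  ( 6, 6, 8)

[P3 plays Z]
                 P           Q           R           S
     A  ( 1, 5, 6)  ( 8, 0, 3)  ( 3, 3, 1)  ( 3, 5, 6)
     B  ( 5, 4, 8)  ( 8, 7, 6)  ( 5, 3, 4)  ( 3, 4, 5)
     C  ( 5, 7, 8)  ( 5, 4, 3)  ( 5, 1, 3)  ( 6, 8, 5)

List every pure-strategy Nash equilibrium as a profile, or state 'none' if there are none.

(A,P,X): not NE [P2→Q gives 6>2]
(A,P,Y): not NE [P1→C gives 8>7; P3→X gives 8>6]
(A,P,Z): not NE [P1→C gives 5>1; P3→X gives 8>6]
(A,Q,X): not NE [P1→C gives 8>4; P3→Z gives 3>1]
(A,Q,Y): not NE [P2→R gives 3>2; P3→Z gives 3>2]
(A,Q,Z): not NE [P2→S gives 5>0]
(A,R,X): not NE [P1→C gives 7>0; P2→Q gives 6>4]
(A,R,Y): not NE [P1→B gives 8>6; P3→X gives 4>0]
(A,R,Z): not NE [P1→C gives 5>3; P2→S gives 5>3; P3→X gives 4>1]
(A,S,X): not NE [P2→Q gives 6>1]
(A,S,Y): not NE [P1→B gives 7>0; P2→R gives 3>0; P3→X gives 7>1]
(A,S,Z): not NE [P1→C gives 6>3; P3→X gives 7>6]
(B,P,X): not NE [P1→A gives 3>2; P3→Z gives 8>6]
(B,P,Y): not NE [P1→C gives 8>3; P2→S gives 8>3; P3→Z gives 8>2]
(B,P,Z): not NE [P2→Q gives 7>4]
(B,Q,X): not NE [P1→C gives 8>2; P2→P gives 4>2; P3→Y gives 8>3]
(B,Q,Y): not NE [P1→C gives 6>0; P2→S gives 8>5]
(B,Q,Z): not NE [P3→Y gives 8>6]
(B,R,X): not NE [P2→P gives 4>2]
(B,R,Y): not NE [P2→S gives 8>0; P3→X gives 7>6]
(B,R,Z): not NE [P2→Q gives 7>3; P3→X gives 7>4]
(B,S,X): not NE [P1→A gives 9>4; P2→P gives 4>1]
(B,S,Y): not NE [P3→X gives 8>7]
(B,S,Z): not NE [P1→C gives 6>3; P2→Q gives 7>4; P3→X gives 8>5]
(C,P,X): not NE [P1→A gives 3>1; P2→Q gives 7>5; P3→Z gives 8>1]
(C,P,Y): not NE [P2→S gives 6>4; P3→Z gives 8>5]
(C,P,Z): not NE [P2→S gives 8>7]
(C,Q,X): not NE [P3→Y gives 7>6]
(C,Q,Y): not NE [P2→S gives 6>4]
(C,Q,Z): not NE [P1→B gives 8>5; P2→S gives 8>4; P3→Y gives 7>3]
(C,R,X): not NE [P2→Q gives 7>6]
(C,R,Y): not NE [P1→B gives 8>4; P2→S gives 6>1; P3→X gives 7>1]
(C,R,Z): not NE [P2→S gives 8>1; P3→X gives 7>3]
(C,S,X): not NE [P1→A gives 9>8; P2→Q gives 7>0]
(C,S,Y): not NE [P1→B gives 7>6; P3→X gives 9>8]
(C,S,Z): not NE [P3→X gives 9>5]

Equilibria: none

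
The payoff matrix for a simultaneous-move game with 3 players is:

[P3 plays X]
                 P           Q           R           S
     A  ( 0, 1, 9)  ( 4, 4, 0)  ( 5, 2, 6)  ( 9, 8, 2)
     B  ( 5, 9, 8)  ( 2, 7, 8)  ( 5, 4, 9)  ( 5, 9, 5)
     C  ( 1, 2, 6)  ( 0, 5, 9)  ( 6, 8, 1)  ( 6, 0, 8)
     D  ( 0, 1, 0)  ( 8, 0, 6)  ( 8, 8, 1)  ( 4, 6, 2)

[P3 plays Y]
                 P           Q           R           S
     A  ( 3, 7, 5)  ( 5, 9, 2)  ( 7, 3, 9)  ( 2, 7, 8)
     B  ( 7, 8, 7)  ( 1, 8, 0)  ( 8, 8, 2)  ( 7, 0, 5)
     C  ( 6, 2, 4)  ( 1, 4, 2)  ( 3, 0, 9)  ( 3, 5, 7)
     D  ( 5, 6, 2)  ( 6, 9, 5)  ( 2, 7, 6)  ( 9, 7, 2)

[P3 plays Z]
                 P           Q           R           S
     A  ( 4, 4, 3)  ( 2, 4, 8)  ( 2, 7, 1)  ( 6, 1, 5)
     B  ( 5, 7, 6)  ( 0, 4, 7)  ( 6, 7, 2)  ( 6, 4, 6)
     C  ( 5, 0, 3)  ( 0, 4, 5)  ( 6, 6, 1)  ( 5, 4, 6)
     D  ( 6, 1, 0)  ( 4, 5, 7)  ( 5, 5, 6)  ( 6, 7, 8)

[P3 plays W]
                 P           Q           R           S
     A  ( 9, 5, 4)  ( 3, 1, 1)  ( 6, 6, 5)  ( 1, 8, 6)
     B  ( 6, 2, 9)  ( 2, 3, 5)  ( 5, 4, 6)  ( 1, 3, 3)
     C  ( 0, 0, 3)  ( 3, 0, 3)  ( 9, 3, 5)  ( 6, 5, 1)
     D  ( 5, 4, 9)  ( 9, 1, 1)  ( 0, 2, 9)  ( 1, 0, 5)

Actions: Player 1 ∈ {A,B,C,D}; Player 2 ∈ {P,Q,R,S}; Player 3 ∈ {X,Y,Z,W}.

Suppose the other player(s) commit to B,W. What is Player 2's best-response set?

u_2(P vs B,W) = 2
u_2(Q vs B,W) = 3
u_2(R vs B,W) = 4
u_2(S vs B,W) = 3
max payoff 4 at {R}

BR_2 = {R}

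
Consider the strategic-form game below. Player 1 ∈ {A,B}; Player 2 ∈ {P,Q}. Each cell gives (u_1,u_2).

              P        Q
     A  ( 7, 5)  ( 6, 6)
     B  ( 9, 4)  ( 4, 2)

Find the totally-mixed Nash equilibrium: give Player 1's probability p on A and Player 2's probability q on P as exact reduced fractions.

P1 mixes 2/3 on A; P2 mixes 1/2 on P

P1 indiff ⇒ q·7+(1-q)·6 = q·9+(1-q)·4 ⇒ q(-2) = (1-q)(-2) ⇒ q = 1/2
P2 indiff ⇒ p·5+(1-p)·4 = p·6+(1-p)·2 ⇒ p(-1) = (1-p)(-2) ⇒ p = 2/3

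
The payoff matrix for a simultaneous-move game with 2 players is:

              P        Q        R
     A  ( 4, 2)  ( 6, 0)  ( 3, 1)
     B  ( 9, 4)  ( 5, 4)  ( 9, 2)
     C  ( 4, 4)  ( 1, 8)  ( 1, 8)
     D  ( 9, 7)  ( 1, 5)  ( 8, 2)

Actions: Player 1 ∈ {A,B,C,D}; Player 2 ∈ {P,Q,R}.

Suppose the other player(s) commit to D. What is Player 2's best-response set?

u_2(P vs D) = 7
u_2(Q vs D) = 5
u_2(R vs D) = 2
max payoff 7 at {P}

argmax u_2 = {P}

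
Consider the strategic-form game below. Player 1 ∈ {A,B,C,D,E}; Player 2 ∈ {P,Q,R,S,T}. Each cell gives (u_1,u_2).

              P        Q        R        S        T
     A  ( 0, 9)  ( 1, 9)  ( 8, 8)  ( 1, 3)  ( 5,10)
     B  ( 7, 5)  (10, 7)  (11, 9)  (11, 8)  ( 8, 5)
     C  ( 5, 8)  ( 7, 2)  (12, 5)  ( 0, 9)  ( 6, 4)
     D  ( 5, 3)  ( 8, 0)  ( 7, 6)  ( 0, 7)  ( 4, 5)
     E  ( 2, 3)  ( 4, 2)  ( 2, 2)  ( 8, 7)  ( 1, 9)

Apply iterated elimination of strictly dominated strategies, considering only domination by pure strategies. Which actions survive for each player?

Remaining: P1:{B,C} P2:{R,S}

P1 drop A (B beats it: P:7>0 Q:10>1 R:11>8 S:11>1 T:8>5)
P1 drop D (B beats it: P:7>5 Q:10>8 R:11>7 S:11>0 T:8>4)
P1 drop E (B beats it: P:7>2 Q:10>4 R:11>2 S:11>8 T:8>1)
P2 drop P (S beats it: B:8>5 C:9>8)
P2 drop Q (R beats it: B:9>7 C:5>2)
P2 drop T (R beats it: B:9>5 C:5>4)
P1→{B,C} P2→{R,S}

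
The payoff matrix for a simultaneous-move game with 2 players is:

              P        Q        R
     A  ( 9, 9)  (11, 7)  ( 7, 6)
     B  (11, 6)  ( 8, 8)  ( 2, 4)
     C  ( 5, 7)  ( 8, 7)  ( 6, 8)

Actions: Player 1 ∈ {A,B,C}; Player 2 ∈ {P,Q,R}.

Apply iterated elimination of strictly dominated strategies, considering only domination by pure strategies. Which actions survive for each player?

Remaining: P1:{A,B} P2:{P,Q}

P1 drop C (A beats it: P:9>5 Q:11>8 R:7>6)
P2 drop R (P beats it: A:9>6 B:6>4)
P1→{A,B} P2→{P,Q}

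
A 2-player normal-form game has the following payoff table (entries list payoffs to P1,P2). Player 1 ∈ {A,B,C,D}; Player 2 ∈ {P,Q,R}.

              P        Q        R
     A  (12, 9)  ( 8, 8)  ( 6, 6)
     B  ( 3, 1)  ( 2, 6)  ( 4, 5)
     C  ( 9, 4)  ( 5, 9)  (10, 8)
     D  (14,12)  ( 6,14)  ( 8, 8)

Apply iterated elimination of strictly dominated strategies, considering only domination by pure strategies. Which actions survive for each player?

P1 drop B (A beats it: P:12>3 Q:8>2 R:6>4)
P2 drop R (Q beats it: A:8>6 C:9>8 D:14>8)
P1 drop C (A beats it: P:12>9 Q:8>5)
P1→{A,D} P2→{P,Q}

Remaining: P1:{A,D} P2:{P,Q}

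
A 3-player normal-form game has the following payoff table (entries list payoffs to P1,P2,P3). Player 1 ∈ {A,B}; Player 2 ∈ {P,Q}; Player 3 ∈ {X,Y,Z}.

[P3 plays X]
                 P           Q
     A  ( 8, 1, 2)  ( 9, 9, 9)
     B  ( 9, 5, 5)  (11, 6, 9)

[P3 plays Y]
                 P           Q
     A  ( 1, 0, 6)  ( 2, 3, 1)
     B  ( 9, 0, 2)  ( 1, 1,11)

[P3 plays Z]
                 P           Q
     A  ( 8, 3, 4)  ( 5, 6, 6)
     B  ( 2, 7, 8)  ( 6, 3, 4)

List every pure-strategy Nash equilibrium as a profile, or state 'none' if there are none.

No pure NE.

(A,P,X): not NE [P1→B gives 9>8; P2→Q gives 9>1; P3→Y gives 6>2]
(A,P,Y): not NE [P1→B gives 9>1; P2→Q gives 3>0]
(A,P,Z): not NE [P2→Q gives 6>3; P3→Y gives 6>4]
(A,Q,X): not NE [P1→B gives 11>9]
(A,Q,Y): not NE [P3→X gives 9>1]
(A,Q,Z): not NE [P1→B gives 6>5; P3→X gives 9>6]
(B,P,X): not NE [P2→Q gives 6>5; P3→Z gives 8>5]
(B,P,Y): not NE [P2→Q gives 1>0; P3→Z gives 8>2]
(B,P,Z): not NE [P1→A gives 8>2]
(B,Q,X): not NE [P3→Y gives 11>9]
(B,Q,Y): not NE [P1→A gives 2>1]
(B,Q,Z): not NE [P2→P gives 7>3; P3→Y gives 11>4]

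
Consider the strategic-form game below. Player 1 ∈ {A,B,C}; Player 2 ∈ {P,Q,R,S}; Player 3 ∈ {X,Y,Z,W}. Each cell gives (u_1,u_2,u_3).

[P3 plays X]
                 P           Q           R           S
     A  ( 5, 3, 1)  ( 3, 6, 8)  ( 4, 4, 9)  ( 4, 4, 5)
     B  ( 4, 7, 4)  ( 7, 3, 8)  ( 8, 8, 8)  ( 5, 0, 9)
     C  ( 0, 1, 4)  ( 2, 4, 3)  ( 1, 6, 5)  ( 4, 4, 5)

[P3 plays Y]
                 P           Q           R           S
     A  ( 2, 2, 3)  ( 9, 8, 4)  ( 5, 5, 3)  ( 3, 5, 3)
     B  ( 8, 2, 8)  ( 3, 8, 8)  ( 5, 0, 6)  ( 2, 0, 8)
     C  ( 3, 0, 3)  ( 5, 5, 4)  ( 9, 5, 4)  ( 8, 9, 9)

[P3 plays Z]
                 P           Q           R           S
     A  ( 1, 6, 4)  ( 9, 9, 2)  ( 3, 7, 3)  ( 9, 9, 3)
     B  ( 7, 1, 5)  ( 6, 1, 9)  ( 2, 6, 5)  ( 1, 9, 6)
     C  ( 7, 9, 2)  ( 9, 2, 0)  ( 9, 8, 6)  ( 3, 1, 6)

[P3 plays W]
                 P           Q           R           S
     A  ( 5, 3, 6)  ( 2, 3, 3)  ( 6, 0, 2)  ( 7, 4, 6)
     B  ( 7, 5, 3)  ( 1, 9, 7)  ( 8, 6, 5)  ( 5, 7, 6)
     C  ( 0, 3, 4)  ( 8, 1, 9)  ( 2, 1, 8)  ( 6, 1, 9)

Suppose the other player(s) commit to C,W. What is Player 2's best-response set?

argmax u_2 = {P}

u_2(P vs C,W) = 3
u_2(Q vs C,W) = 1
u_2(R vs C,W) = 1
u_2(S vs C,W) = 1
max payoff 3 at {P}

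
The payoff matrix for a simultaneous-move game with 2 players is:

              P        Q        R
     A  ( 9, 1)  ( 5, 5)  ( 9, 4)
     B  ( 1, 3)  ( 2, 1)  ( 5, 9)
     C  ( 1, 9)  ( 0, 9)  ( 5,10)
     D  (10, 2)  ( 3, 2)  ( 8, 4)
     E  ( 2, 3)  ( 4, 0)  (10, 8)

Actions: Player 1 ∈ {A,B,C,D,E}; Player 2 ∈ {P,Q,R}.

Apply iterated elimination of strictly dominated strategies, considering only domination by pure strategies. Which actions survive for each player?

Remaining: P1:{A,E} P2:{Q,R}

P1 drop B (A beats it: P:9>1 Q:5>2 R:9>5)
P1 drop C (A beats it: P:9>1 Q:5>0 R:9>5)
P2 drop P (R beats it: A:4>1 D:4>2 E:8>3)
P1 drop D (A beats it: Q:5>3 R:9>8)
P1→{A,E} P2→{Q,R}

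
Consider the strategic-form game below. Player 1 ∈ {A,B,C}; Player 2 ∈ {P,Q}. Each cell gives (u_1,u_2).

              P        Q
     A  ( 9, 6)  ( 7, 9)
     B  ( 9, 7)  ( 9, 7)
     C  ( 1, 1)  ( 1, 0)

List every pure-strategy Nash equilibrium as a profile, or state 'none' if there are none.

(A,P): not NE [P2→Q gives 9>6]
(A,Q): not NE [P1→B gives 9>7]
(B,P): NE
(B,Q): NE
(C,P): not NE [P1→B gives 9>1]
(C,Q): not NE [P1→B gives 9>1; P2→P gives 1>0]

PSNE = {(B,P), (B,Q)}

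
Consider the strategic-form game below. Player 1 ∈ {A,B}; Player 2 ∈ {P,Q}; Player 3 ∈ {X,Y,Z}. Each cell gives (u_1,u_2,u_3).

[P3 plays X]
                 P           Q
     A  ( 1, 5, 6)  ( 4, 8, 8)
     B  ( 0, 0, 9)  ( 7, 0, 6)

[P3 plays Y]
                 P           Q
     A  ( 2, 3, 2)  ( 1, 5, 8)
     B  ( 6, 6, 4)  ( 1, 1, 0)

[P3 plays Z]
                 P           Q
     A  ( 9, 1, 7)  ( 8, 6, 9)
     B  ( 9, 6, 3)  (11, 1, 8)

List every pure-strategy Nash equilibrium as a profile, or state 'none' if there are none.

(A,P,X): not NE [P2→Q gives 8>5; P3→Z gives 7>6]
(A,P,Y): not NE [P1→B gives 6>2; P2→Q gives 5>3; P3→Z gives 7>2]
(A,P,Z): not NE [P2→Q gives 6>1]
(A,Q,X): not NE [P1→B gives 7>4; P3→Z gives 9>8]
(A,Q,Y): not NE [P3→Z gives 9>8]
(A,Q,Z): not NE [P1→B gives 11>8]
(B,P,X): not NE [P1→A gives 1>0]
(B,P,Y): not NE [P3→X gives 9>4]
(B,P,Z): not NE [P3→X gives 9>3]
(B,Q,X): not NE [P3→Z gives 8>6]
(B,Q,Y): not NE [P2→P gives 6>1; P3→Z gives 8>0]
(B,Q,Z): not NE [P2→P gives 6>1]

Equilibria: none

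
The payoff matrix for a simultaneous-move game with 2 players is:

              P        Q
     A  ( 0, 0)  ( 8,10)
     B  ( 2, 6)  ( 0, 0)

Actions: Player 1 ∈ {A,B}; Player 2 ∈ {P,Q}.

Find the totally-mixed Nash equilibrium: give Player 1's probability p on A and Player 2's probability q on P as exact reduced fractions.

P1 indiff ⇒ q·0+(1-q)·8 = q·2+(1-q)·0 ⇒ q(-2) = (1-q)(-8) ⇒ q = 4/5
P2 indiff ⇒ p·0+(1-p)·6 = p·10+(1-p)·0 ⇒ p(-10) = (1-p)(-6) ⇒ p = 3/8

P1 mixes 3/8 on A; P2 mixes 4/5 on P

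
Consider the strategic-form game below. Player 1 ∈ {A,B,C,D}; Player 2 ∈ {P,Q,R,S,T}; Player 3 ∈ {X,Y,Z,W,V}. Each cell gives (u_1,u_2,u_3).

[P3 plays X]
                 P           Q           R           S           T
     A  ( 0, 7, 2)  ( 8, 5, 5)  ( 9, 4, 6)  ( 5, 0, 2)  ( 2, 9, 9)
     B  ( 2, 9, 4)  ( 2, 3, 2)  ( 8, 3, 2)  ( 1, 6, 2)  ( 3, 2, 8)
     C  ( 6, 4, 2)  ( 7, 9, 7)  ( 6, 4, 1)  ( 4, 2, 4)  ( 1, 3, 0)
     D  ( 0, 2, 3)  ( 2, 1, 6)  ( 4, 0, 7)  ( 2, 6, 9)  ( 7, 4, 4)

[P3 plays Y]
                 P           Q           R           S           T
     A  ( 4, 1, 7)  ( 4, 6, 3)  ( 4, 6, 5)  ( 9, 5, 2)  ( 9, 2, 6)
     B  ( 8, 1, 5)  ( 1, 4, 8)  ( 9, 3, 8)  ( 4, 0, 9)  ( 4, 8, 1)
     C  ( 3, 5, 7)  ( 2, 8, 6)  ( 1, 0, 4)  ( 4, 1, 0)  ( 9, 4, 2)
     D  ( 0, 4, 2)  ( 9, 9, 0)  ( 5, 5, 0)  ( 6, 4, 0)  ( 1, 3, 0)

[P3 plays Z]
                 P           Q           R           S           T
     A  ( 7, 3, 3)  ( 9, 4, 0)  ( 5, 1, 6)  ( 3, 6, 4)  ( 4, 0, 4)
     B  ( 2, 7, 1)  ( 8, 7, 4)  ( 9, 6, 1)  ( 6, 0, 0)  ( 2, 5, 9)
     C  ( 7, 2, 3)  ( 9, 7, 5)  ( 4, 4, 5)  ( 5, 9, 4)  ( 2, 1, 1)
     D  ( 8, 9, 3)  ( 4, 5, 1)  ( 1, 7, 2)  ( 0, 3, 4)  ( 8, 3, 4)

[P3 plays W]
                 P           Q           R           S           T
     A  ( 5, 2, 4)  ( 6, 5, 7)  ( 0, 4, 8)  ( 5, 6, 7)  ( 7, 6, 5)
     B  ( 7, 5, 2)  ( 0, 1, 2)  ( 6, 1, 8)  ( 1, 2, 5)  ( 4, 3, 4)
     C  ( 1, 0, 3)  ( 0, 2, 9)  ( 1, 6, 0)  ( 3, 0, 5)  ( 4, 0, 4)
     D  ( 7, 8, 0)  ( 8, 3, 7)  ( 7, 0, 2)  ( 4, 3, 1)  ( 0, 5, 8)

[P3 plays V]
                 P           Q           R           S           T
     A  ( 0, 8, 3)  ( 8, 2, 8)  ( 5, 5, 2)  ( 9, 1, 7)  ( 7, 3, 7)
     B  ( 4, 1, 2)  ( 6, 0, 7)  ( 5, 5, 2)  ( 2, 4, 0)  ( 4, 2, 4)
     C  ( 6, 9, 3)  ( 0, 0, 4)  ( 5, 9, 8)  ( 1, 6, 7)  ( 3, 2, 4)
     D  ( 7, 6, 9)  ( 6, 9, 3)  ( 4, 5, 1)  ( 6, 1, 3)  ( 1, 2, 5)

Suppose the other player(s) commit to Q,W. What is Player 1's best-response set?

P1 best: {D}

u_1(A vs Q,W) = 6
u_1(B vs Q,W) = 0
u_1(C vs Q,W) = 0
u_1(D vs Q,W) = 8
max payoff 8 at {D}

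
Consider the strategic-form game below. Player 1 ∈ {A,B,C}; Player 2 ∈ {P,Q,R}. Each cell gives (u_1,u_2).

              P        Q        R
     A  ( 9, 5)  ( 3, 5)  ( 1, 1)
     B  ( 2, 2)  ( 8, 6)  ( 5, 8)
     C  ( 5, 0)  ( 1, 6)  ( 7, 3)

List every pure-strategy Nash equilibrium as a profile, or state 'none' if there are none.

NE set: (A,P)

(A,P): NE
(A,Q): not NE [P1→B gives 8>3]
(A,R): not NE [P1→C gives 7>1; P2→Q gives 5>1]
(B,P): not NE [P1→A gives 9>2; P2→R gives 8>2]
(B,Q): not NE [P2→R gives 8>6]
(B,R): not NE [P1→C gives 7>5]
(C,P): not NE [P1→A gives 9>5; P2→Q gives 6>0]
(C,Q): not NE [P1→B gives 8>1]
(C,R): not NE [P2→Q gives 6>3]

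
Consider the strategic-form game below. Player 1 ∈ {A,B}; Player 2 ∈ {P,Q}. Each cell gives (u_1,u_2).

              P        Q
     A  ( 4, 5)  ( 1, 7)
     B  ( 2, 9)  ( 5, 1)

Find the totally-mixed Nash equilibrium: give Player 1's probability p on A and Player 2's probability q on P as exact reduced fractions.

P1 mixes 4/5 on A; P2 mixes 2/3 on P

P1 indiff ⇒ q·4+(1-q)·1 = q·2+(1-q)·5 ⇒ q(2) = (1-q)(4) ⇒ q = 2/3
P2 indiff ⇒ p·5+(1-p)·9 = p·7+(1-p)·1 ⇒ p(-2) = (1-p)(-8) ⇒ p = 4/5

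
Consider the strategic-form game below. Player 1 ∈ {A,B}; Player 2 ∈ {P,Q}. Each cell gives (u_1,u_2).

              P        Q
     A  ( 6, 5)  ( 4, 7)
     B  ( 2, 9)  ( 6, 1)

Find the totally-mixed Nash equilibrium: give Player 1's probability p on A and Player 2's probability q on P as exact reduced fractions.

P1 indiff ⇒ q·6+(1-q)·4 = q·2+(1-q)·6 ⇒ q(4) = (1-q)(2) ⇒ q = 1/3
P2 indiff ⇒ p·5+(1-p)·9 = p·7+(1-p)·1 ⇒ p(-2) = (1-p)(-8) ⇒ p = 4/5

p=4/5, q=1/3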